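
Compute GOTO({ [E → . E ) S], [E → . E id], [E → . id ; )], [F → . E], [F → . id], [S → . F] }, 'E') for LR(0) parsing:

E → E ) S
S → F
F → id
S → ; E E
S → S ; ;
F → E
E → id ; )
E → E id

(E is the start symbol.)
GOTO(I, 'E') = CLOSURE({ [A → αX.β] : [A → α.Xβ] ∈ I, X = 'E' })

Items with dot before 'E', with the dot advanced:
  [E → . E ) S] → [E → E . ) S]
  [E → . E id] → [E → E . id]
  [F → . E] → [F → E .]
Closure adds nothing (no advanced item has the dot before a non-terminal).

GOTO = { [E → E . ) S], [E → E . id], [F → E .] }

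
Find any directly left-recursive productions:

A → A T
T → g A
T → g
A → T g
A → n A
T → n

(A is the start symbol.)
A → A T: LEFT RECURSIVE (starts with A)
T → g A: starts with g
T → g: starts with g
A → T g: starts with T
A → n A: starts with n
T → n: starts with n

The grammar has direct left recursion on: A.

Answer: Yes, A is left-recursive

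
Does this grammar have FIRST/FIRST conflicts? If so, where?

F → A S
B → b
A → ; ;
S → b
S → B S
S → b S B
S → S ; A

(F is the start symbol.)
Yes. S → b / S → B S on { 'b' }; S → b / S → b S B on { 'b' }; S → b / S → S ';' A on { 'b' }; S → B S / S → b S B on { 'b' }; S → B S / S → S ';' A on { 'b' }; S → b S B / S → S ';' A on { 'b' }

A FIRST/FIRST conflict occurs when two productions N → α and N → β for the same non-terminal have FIRST(α) ∩ FIRST(β) ≠ ∅ (with ε ∈ FIRST of a nullable right-hand side, so two nullable alternatives also conflict).

FIRST sets of the non-terminals at (or reachable through a nullable prefix from) the front of some alternative:
  FIRST(B) = { 'b' }
  FIRST(S) = { 'b' }

Productions for S:
  S → b: FIRST = { 'b' }
  S → B S: FIRST = { 'b' }
  S → b S B: FIRST = { 'b' }
  S → S ; A: FIRST = { 'b' }
F, B, A have only one production, so no FIRST/FIRST conflict is possible there.

Conflict for S: S → b and S → B S
  Overlap: { 'b' }
Conflict for S: S → b and S → b S B
  Overlap: { 'b' }
Conflict for S: S → b and S → S ; A
  Overlap: { 'b' }
Conflict for S: S → B S and S → b S B
  Overlap: { 'b' }
Conflict for S: S → B S and S → S ; A
  Overlap: { 'b' }
Conflict for S: S → b S B and S → S ; A
  Overlap: { 'b' }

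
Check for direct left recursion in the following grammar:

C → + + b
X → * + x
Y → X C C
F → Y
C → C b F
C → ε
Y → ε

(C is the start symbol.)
Direct left recursion occurs when N → N α for some non-terminal N (the right-hand side begins with the left-hand side itself).

C → + + b: starts with '+'
X → * + x: starts with '*'
Y → X C C: starts with X
F → Y: starts with Y
C → C b F: LEFT RECURSIVE (starts with C)
C → ε: starts with ε
Y → ε: starts with ε

The grammar has direct left recursion on: C.

Answer: Yes, C is left-recursive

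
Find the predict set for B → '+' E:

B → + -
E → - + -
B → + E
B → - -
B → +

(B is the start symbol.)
PREDICT(B → '+' E) = (FIRST(RHS) \ {ε}) ∪ (FOLLOW(B) if ε ∈ FIRST(RHS), i.e. RHS ⇒* ε)
FIRST('+' E) = { '+' }
ε ∉ FIRST('+' E), so FOLLOW(B) is not added.
PREDICT(B → '+' E) = { '+' }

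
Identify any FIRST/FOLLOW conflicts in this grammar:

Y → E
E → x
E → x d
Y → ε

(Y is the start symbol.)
No FIRST/FOLLOW conflicts.

Nullable non-terminals: Y.
FIRST sets used below: FIRST(E) = { 'x' }

Y: nullable alternative(s) Y → ε; FOLLOW(Y) = { $ }
  Y → E: FIRST \ {ε} = { 'x' } — disjoint from FOLLOW(Y)
  Y → ε: FIRST \ {ε} = { } — this is the only nullable alternative, skip

E has no nullable alternative, so no FIRST/FOLLOW check is needed there.

No FIRST/FOLLOW conflicts found.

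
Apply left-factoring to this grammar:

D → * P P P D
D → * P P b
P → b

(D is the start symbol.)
Left-factoring transforms A → αβ₁ | αβ₂ into A → αA' and A' → β₁ | β₂
(α is the longest common prefix among the alternatives). Repeat until
no nonterminal has two alternatives with a common prefix.

Round 1: D has alternatives sharing prefix '* P P'. Introduce D': D → * P P D'
  Add: D' → P D
  Add: D' → b

No remaining common prefixes — done.

Resulting grammar:
D → * P P D'
D' → P D
D' → b
P → b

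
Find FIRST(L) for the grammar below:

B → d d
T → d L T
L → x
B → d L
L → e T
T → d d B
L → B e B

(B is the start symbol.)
To compute FIRST(L), examine every production with L on the left-hand side, reading each right-hand side left to right until a non-nullable symbol is reached.

FIRST sets of the other non-terminals involved (by the same procedure, iterated to a fixed point):
  FIRST(B) = { 'd' }

From L → x:
  - x is a terminal: add 'x' and stop
From L → e T:
  - e is a terminal: add 'e' and stop
From L → B e B:
  - B is a non-terminal: add FIRST(B) \ {ε} = { 'd' }
    B is not nullable, so stop

Collecting: FIRST(L) = { 'd', 'e', 'x' }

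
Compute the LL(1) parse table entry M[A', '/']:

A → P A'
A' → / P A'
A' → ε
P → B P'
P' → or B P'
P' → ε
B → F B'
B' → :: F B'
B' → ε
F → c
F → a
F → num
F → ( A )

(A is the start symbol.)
To find M[A', '/'], we find productions for A' where '/' is in the predict set (PREDICT(N → α) = (FIRST(α) \ {ε}) ∪ (FOLLOW(N) if α ⇒* ε)).

Relevant sets:
  FOLLOW(A') = { $, ')' }

A' → / P A': PREDICT = { '/' }
  '/' is in predict set, so this production goes in M[A', '/']
A' → ε: PREDICT = { $, ')' }

M[A', '/'] = A' → / P A'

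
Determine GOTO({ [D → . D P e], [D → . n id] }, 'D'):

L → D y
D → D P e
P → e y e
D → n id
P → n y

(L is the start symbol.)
GOTO(I, 'D') = CLOSURE({ [A → αX.β] : [A → α.Xβ] ∈ I, X = 'D' })

Items with dot before 'D', with the dot advanced:
  [D → . D P e] → [D → D . P e]
Closure of the advanced items:
  [D → D . P e] has the dot before P: add [P → . e y e], [P → . n y]

GOTO = { [D → D . P e], [P → . e y e], [P → . n y] }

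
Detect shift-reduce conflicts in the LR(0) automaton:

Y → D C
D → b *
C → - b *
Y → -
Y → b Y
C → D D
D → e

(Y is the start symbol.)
No shift-reduce conflicts

Augment with Y' → Y and build the canonical LR(0) collection (I0 = CLOSURE({[Y' → . Y]}), then GOTO on every symbol after a dot until no new states appear). It has 15 states:
  I0: { [D → . b *], [D → . e], [Y → . -], [Y → . D C], [Y → . b Y], [Y' → . Y] }  — shift
  I1: { [Y → - .] }  — reduce
  I2: { [C → . - b *], [C → . D D], [D → . b *], [D → . e], [Y → D . C] }  — shift
  I3: { [Y' → Y .] }  — accept
  I4: { [D → . b *], [D → . e], [D → b . *], [Y → . -], [Y → . D C], [Y → . b Y], [Y → b . Y] }  — shift
  I5: { [D → e .] }  — reduce
  I6: { [D → b * .] }  — reduce
  I7: { [Y → b Y .] }  — reduce
  I8: { [C → - . b *] }  — shift
  I9: { [Y → D C .] }  — reduce
  I10: { [C → D . D], [D → . b *], [D → . e] }  — shift
  I11: { [D → b . *] }  — shift
  I12: { [C → D D .] }  — reduce
  I13: { [C → - b . *] }  — shift
  I14: { [C → - b * .] }  — reduce

No state contains both a complete item and a shift item.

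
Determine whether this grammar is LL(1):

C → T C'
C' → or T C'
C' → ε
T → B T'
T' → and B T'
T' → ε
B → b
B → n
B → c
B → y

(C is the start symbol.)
Yes, the grammar is LL(1).

Relevant sets:
  FOLLOW(C') = { $ }
  FOLLOW(T') = { $, 'or' }

For C':
  PREDICT(C' → or T C') = { 'or' }
  PREDICT(C' → ε) = { $ }
For T':
  PREDICT(T' → and B T') = { 'and' }
  PREDICT(T' → ε) = { $, 'or' }
For B:
  PREDICT(B → b) = { 'b' }
  PREDICT(B → n) = { 'n' }
  PREDICT(B → c) = { 'c' }
  PREDICT(B → y) = { 'y' }
C, T have a single production, so nothing to check there.

All predict sets are disjoint. The grammar IS LL(1).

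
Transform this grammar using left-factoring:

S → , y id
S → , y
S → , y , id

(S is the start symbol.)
Left-factoring transforms A → αβ₁ | αβ₂ into A → αA' and A' → β₁ | β₂
(α is the longest common prefix among the alternatives). Repeat until
no nonterminal has two alternatives with a common prefix.

Round 1: S has alternatives sharing prefix ', y'. Introduce S': S → , y S'
  Add: S' → id
  Add: S' → ε
  Add: S' → , id

No remaining common prefixes — done.

Resulting grammar:
S → , y S'
S' → id
S' → ε
S' → , id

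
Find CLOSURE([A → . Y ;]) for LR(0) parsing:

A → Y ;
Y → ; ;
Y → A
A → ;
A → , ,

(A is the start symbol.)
To compute CLOSURE, for each item [A → α.Bβ] where B is a non-terminal, add [B → .γ] for all productions B → γ; repeat for the newly added items until nothing changes.

Start with: [A → . Y ;]
  [A → . Y ;] has the dot before Y: add [Y → . ; ;], [Y → . A]
  [Y → . A] has the dot before A: add [A → . ;], [A → . , ,]
No further items can be added.

CLOSURE = { [A → . , ,], [A → . ;], [A → . Y ;], [Y → . ; ;], [Y → . A] }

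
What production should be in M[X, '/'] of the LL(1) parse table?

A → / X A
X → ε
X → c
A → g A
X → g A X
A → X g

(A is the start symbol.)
X → ε

To find M[X, '/'], we find productions for X where '/' is in the predict set (PREDICT(N → α) = (FIRST(α) \ {ε}) ∪ (FOLLOW(N) if α ⇒* ε)).

Relevant sets:
  FOLLOW(X) = { '/', 'c', 'g' }

X → ε: PREDICT = { '/', 'c', 'g' }
  '/' is in predict set, so this production goes in M[X, '/']
X → c: PREDICT = { 'c' }
X → g A X: PREDICT = { 'g' }

M[X, '/'] = X → ε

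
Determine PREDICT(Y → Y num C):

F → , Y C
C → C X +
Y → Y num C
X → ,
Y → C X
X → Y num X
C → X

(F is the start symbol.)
{ ',' }

PREDICT(Y → Y num C) = (FIRST(RHS) \ {ε}) ∪ (FOLLOW(Y) if ε ∈ FIRST(RHS), i.e. RHS ⇒* ε)
FIRST(Y) = { ',' }
FIRST(Y num C) = { ',' }
ε ∉ FIRST(Y num C), so FOLLOW(Y) is not added.
PREDICT(Y → Y num C) = { ',' }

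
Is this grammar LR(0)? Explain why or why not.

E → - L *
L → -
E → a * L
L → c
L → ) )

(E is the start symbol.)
A grammar is LR(0) if no state in the canonical LR(0) collection has:
  - both a shift item (dot before a terminal) and a complete item (shift-reduce conflict), or
  - two or more complete items (reduce-reduce conflict; the accept item [E' → E .] counts as a complete item here).

Augment with E' → E and build the canonical LR(0) collection (I0 = CLOSURE({[E' → . E]}), then GOTO on every symbol after a dot until no new states appear). It has 12 states:
  I0: { [E → . - L *], [E → . a * L], [E' → . E] }  — shift
  I1: { [E → - . L *], [L → . ) )], [L → . -], [L → . c] }  — shift
  I2: { [E' → E .] }  — accept
  I3: { [E → a . * L] }  — shift
  I4: { [E → a * . L], [L → . ) )], [L → . -], [L → . c] }  — shift
  I5: { [L → ) . )] }  — shift
  I6: { [L → - .] }  — reduce
  I7: { [E → a * L .] }  — reduce
  I8: { [L → c .] }  — reduce
  I9: { [L → ) ) .] }  — reduce
  I10: { [E → - L . *] }  — shift
  I11: { [E → - L * .] }  — reduce

Every state is either a pure shift/goto state or contains exactly one complete item and nothing to shift — no conflicts. The grammar is LR(0).

Answer: Yes, the grammar is LR(0)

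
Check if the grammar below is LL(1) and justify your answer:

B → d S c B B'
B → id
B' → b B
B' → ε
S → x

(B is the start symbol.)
A grammar is LL(1) if for each non-terminal N with multiple productions, the predict sets of those productions are pairwise disjoint, where PREDICT(N → α) = (FIRST(α) \ {ε}) ∪ (FOLLOW(N) if α ⇒* ε).

Relevant sets:
  FOLLOW(B') = { $, 'b' }

For B:
  PREDICT(B → d S c B B') = { 'd' }
  PREDICT(B → id) = { 'id' }
For B':
  PREDICT(B' → b B) = { 'b' }
  PREDICT(B' → ε) = { $, 'b' }
S has a single production, so nothing to check there.

Conflict found: Predict set conflict for B': { 'b' }
The grammar is NOT LL(1).

Answer: No. Predict set conflict for B': { 'b' }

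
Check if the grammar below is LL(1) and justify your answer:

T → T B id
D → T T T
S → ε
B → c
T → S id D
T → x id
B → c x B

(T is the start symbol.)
No. Predict set conflict for T: { 'id' }

Relevant sets:
  FIRST(T) = { 'id', 'x' }
  FIRST(S) = { ε }

For T:
  PREDICT(T → T B id) = { 'id', 'x' }
  PREDICT(T → S id D) = { 'id' }
  PREDICT(T → x id) = { 'x' }
For B:
  PREDICT(B → c) = { 'c' }
  PREDICT(B → c x B) = { 'c' }
D, S have a single production, so nothing to check there.

Conflict found: Predict set conflict for T: { 'id' }
The grammar is NOT LL(1).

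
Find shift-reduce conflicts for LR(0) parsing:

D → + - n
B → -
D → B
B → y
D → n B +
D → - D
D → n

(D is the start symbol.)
Yes — I2: [B → - .] vs [B → . -]; I5: [D → n .] vs [B → . -]

Augment with D' → D and build the canonical LR(0) collection (I0 = CLOSURE({[D' → . D]}), then GOTO on every symbol after a dot until no new states appear). It has 13 states:
  I0: { [B → . -], [B → . y], [D → . + - n], [D → . - D], [D → . B], [D → . n B +], [D → . n], [D' → . D] }  — shift
  I1: { [D → + . - n] }  — shift
  I2: { [B → - .], [B → . -], [B → . y], [D → - . D], [D → . + - n], [D → . - D], [D → . B], [D → . n B +], [D → . n] }  — shift, reduce
  I3: { [D → B .] }  — reduce
  I4: { [D' → D .] }  — accept
  I5: { [B → . -], [B → . y], [D → n . B +], [D → n .] }  — shift, reduce
  I6: { [B → y .] }  — reduce
  I7: { [B → - .] }  — reduce
  I8: { [D → n B . +] }  — shift
  I9: { [D → n B + .] }  — reduce
  I10: { [D → - D .] }  — reduce
  I11: { [D → + - . n] }  — shift
  I12: { [D → + - n .] }  — reduce

I2 contains reduce item [B → - .] and shift items [B → . -], [B → . y], [D → . + - n], [D → . - D], [D → . n], [D → . n B +] — shift-reduce conflict.
I5 contains reduce item [D → n .] and shift items [B → . -], [B → . y] — shift-reduce conflict.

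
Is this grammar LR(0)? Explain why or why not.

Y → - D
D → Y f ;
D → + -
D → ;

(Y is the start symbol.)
A grammar is LR(0) if no state in the canonical LR(0) collection has:
  - both a shift item (dot before a terminal) and a complete item (shift-reduce conflict), or
  - two or more complete items (reduce-reduce conflict; the accept item [Y' → Y .] counts as a complete item here).

Augment with Y' → Y and build the canonical LR(0) collection (I0 = CLOSURE({[Y' → . Y]}), then GOTO on every symbol after a dot until no new states appear). It has 10 states:
  I0: { [Y → . - D], [Y' → . Y] }  — shift
  I1: { [D → . + -], [D → . ;], [D → . Y f ;], [Y → - . D], [Y → . - D] }  — shift
  I2: { [Y' → Y .] }  — accept
  I3: { [D → + . -] }  — shift
  I4: { [D → ; .] }  — reduce
  I5: { [Y → - D .] }  — reduce
  I6: { [D → Y . f ;] }  — shift
  I7: { [D → Y f . ;] }  — shift
  I8: { [D → Y f ; .] }  — reduce
  I9: { [D → + - .] }  — reduce

Every state is either a pure shift/goto state or contains exactly one complete item and nothing to shift — no conflicts. The grammar is LR(0).

Answer: Yes, the grammar is LR(0)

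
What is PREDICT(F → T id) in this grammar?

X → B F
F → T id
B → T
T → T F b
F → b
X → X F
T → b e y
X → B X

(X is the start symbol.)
PREDICT(F → T id) = (FIRST(RHS) \ {ε}) ∪ (FOLLOW(F) if ε ∈ FIRST(RHS), i.e. RHS ⇒* ε)
FIRST(T) = { 'b' }
FIRST(T id) = { 'b' }
ε ∉ FIRST(T id), so FOLLOW(F) is not added.
PREDICT(F → T id) = { 'b' }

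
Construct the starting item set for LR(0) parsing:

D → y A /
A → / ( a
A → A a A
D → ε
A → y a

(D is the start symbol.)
First, augment the grammar with D' → D
I₀ = CLOSURE({ [D' → . D] }):
  [D' → . D] has the dot before D: add [D → . y A /], [D → .]
No further items can be added.

I₀ = { [D → . y A /], [D → .], [D' → . D] }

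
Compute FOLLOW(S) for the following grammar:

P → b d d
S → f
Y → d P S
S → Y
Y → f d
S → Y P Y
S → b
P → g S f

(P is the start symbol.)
To compute FOLLOW(S), find every occurrence of S on a right-hand side N → α S β: add FIRST(β) \ {ε}, and if β is empty or nullable also add FOLLOW(N). Iterate to a fixed point.

In Y → d P S: S is at the end, add FOLLOW(Y)
In P → g S f: S is followed by f, add FIRST(f) \ {ε} = { 'f' }

The FOLLOW sets referred to above (computed the same way, to a fixed point):
  FOLLOW(Y) = { 'b', 'f', 'g' }

Taking the union: FOLLOW(S) = { 'b', 'f', 'g' }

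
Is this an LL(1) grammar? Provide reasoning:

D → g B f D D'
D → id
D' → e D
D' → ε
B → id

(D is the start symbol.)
A grammar is LL(1) if for each non-terminal N with multiple productions, the predict sets of those productions are pairwise disjoint, where PREDICT(N → α) = (FIRST(α) \ {ε}) ∪ (FOLLOW(N) if α ⇒* ε).

Relevant sets:
  FOLLOW(D') = { $, 'e' }

For D:
  PREDICT(D → g B f D D') = { 'g' }
  PREDICT(D → id) = { 'id' }
For D':
  PREDICT(D' → e D) = { 'e' }
  PREDICT(D' → ε) = { $, 'e' }
B has a single production, so nothing to check there.

Conflict found: Predict set conflict for D': { 'e' }
The grammar is NOT LL(1).

Answer: No. Predict set conflict for D': { 'e' }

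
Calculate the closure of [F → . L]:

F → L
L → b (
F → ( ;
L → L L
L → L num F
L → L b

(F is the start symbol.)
To compute CLOSURE, for each item [A → α.Bβ] where B is a non-terminal, add [B → .γ] for all productions B → γ; repeat for the newly added items until nothing changes.

Start with: [F → . L]
  [F → . L] has the dot before L: add [L → . b (], [L → . L L], [L → . L num F], [L → . L b]
No further items can be added.

CLOSURE = { [F → . L], [L → . L L], [L → . L b], [L → . L num F], [L → . b (] }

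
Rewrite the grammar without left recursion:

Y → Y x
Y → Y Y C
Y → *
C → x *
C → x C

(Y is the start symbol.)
Y is directly left-recursive. The standard transformation for
  A → A α₁ | ... | A α_m | β₁ | ... | β_n
is
  A  → β₁ A' | ... | β_n A'
  A' → α₁ A' | ... | α_m A' | ε

Y → * becomes Y → * Y'
Y → Y x becomes Y' → x Y'
Y → Y Y C becomes Y' → Y C Y'
Add Y' → ε

Productions for other non-terminals are unchanged:
  C → x *
  C → x C

Resulting grammar:
Y → * Y'
Y' → x Y'
Y' → Y C Y'
Y' → ε
C → x *
C → x C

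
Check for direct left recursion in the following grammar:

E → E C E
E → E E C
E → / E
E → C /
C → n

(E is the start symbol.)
Yes, E is left-recursive

Direct left recursion occurs when N → N α for some non-terminal N (the right-hand side begins with the left-hand side itself).

E → E C E: LEFT RECURSIVE (starts with E)
E → E E C: LEFT RECURSIVE (starts with E)
E → / E: starts with '/'
E → C /: starts with C
C → n: starts with n

The grammar has direct left recursion on: E.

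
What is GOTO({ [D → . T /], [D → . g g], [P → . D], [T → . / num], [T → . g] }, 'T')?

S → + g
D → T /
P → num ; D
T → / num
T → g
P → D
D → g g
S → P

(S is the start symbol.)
{ [D → T . /] }

GOTO(I, 'T') = CLOSURE({ [A → αX.β] : [A → α.Xβ] ∈ I, X = 'T' })

Items with dot before 'T', with the dot advanced:
  [D → . T /] → [D → T . /]
Closure adds nothing (no advanced item has the dot before a non-terminal).

GOTO = { [D → T . /] }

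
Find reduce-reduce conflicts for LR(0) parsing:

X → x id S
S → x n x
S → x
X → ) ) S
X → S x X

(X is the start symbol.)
No reduce-reduce conflicts

A reduce-reduce conflict occurs when an LR(0) state has two complete items [A → α .] and [B → β .] — both call for a reduction, and with no lookahead the parser cannot choose between them.

Augment with X' → X and build the canonical LR(0) collection (I0 = CLOSURE({[X' → . X]}), then GOTO on every symbol after a dot until no new states appear). It has 14 states:
  I0: { [S → . x n x], [S → . x], [X → . ) ) S], [X → . S x X], [X → . x id S], [X' → . X] }  — shift
  I1: { [X → ) . ) S] }  — shift
  I2: { [X → S . x X] }  — shift
  I3: { [X' → X .] }  — accept
  I4: { [S → x . n x], [S → x .], [X → x . id S] }  — shift, reduce
  I5: { [S → . x n x], [S → . x], [X → x id . S] }  — shift
  I6: { [S → x n . x] }  — shift
  I7: { [S → x n x .] }  — reduce
  I8: { [X → x id S .] }  — reduce
  I9: { [S → x . n x], [S → x .] }  — shift, reduce
  I10: { [S → . x n x], [S → . x], [X → . ) ) S], [X → . S x X], [X → . x id S], [X → S x . X] }  — shift
  I11: { [X → S x X .] }  — reduce
  I12: { [S → . x n x], [S → . x], [X → ) ) . S] }  — shift
  I13: { [X → ) ) S .] }  — reduce

No state contains more than one complete item.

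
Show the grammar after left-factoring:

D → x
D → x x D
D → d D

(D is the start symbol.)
Left-factoring transforms A → αβ₁ | αβ₂ into A → αA' and A' → β₁ | β₂
(α is the longest common prefix among the alternatives). Repeat until
no nonterminal has two alternatives with a common prefix.

Round 1: D has alternatives sharing prefix 'x'. Introduce D': D → x D'
  Add: D' → ε
  Add: D' → x D

No remaining common prefixes — done.

Resulting grammar:
D → x D'
D' → ε
D' → x D
D → d D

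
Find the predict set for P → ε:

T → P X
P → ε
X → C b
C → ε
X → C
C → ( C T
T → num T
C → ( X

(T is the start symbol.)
{ $, '(', 'b', 'num' }

PREDICT(P → ε) = (FIRST(RHS) \ {ε}) ∪ (FOLLOW(P) if ε ∈ FIRST(RHS), i.e. RHS ⇒* ε)
The right-hand side is ε (FIRST(ε) = { ε }), so the predict set is FOLLOW(P) = { $, '(', 'b', 'num' }
PREDICT(P → ε) = { $, '(', 'b', 'num' }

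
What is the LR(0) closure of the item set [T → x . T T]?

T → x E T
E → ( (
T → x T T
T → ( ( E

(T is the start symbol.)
Start with: [T → x . T T]
  [T → x . T T] has the dot before T: add [T → . x E T], [T → . x T T], [T → . ( ( E]
No further items can be added.

CLOSURE = { [T → . ( ( E], [T → . x E T], [T → . x T T], [T → x . T T] }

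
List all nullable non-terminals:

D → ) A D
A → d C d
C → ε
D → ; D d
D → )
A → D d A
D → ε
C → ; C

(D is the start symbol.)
A non-terminal is nullable if it can derive ε (the empty string): either it has an ε-production, or it has a production whose right-hand side consists entirely of nullable non-terminals.

ε-productions: C → ε, D → ε
So C, D are immediately nullable.
No further non-terminal can be added: every production for the remaining non-terminals contains a terminal or a non-nullable non-terminal.
Nullable = { 'C', 'D' }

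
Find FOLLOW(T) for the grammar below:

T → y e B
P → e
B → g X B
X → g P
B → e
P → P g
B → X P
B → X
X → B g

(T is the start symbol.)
To compute FOLLOW(T), find every occurrence of T on a right-hand side N → α T β: add FIRST(β) \ {ε}, and if β is empty or nullable also add FOLLOW(N). Iterate to a fixed point.

T is the start symbol, so $ ∈ FOLLOW(T).
T does not occur on any right-hand side.

Taking the union: FOLLOW(T) = { $ }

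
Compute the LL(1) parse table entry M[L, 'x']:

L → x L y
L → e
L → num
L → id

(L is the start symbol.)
L → x L y

To find M[L, 'x'], we find productions for L where 'x' is in the predict set (PREDICT(N → α) = (FIRST(α) \ {ε}) ∪ (FOLLOW(N) if α ⇒* ε)).

L → x L y: PREDICT = { 'x' }
  'x' is in predict set, so this production goes in M[L, 'x']
L → e: PREDICT = { 'e' }
L → num: PREDICT = { 'num' }
L → id: PREDICT = { 'id' }

M[L, 'x'] = L → x L y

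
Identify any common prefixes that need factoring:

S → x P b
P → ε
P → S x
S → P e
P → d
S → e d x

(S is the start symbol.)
Left-factoring is needed when two productions for the same non-terminal
share a common prefix on the right-hand side.

Productions for S:
  S → x P b
  S → P e
  S → e d x
Productions for P:
  P → ε
  P → S x
  P → d

No common prefixes found.

Answer: No, left-factoring is not needed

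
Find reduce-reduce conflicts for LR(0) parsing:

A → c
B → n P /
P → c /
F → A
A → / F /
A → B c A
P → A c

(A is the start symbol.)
A reduce-reduce conflict occurs when an LR(0) state has two complete items [A → α .] and [B → β .] — both call for a reduction, and with no lookahead the parser cannot choose between them.

Augment with A' → A and build the canonical LR(0) collection (I0 = CLOSURE({[A' → . A]}), then GOTO on every symbol after a dot until no new states appear). It has 17 states:
  I0: { [A → . / F /], [A → . B c A], [A → . c], [A' → . A], [B → . n P /] }  — shift
  I1: { [A → . / F /], [A → . B c A], [A → . c], [A → / . F /], [B → . n P /], [F → . A] }  — shift
  I2: { [A' → A .] }  — accept
  I3: { [A → B . c A] }  — shift
  I4: { [A → c .] }  — reduce
  I5: { [A → . / F /], [A → . B c A], [A → . c], [B → . n P /], [B → n . P /], [P → . A c], [P → . c /] }  — shift
  I6: { [P → A . c] }  — shift
  I7: { [B → n P . /] }  — shift
  I8: { [A → c .], [P → c . /] }  — shift, reduce
  I9: { [P → c / .] }  — reduce
  I10: { [B → n P / .] }  — reduce
  I11: { [P → A c .] }  — reduce
  I12: { [A → . / F /], [A → . B c A], [A → . c], [A → B c . A], [B → . n P /] }  — shift
  I13: { [A → B c A .] }  — reduce
  I14: { [F → A .] }  — reduce
  I15: { [A → / F . /] }  — shift
  I16: { [A → / F / .] }  — reduce

No state contains more than one complete item.

Answer: No reduce-reduce conflicts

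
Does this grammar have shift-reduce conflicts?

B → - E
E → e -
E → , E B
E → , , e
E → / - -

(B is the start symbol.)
Yes — I13: [E → , , e .] vs [E → e . -]

A shift-reduce conflict occurs when an LR(0) state has both:
  - a complete (reduce) item [A → α .] (dot at the end), and
  - a shift item [B → β . c γ] (dot before a terminal).

Augment with B' → B and build the canonical LR(0) collection (I0 = CLOSURE({[B' → . B]}), then GOTO on every symbol after a dot until no new states appear). It has 14 states:
  I0: { [B → . - E], [B' → . B] }  — shift
  I1: { [B → - . E], [E → . , , e], [E → . , E B], [E → . / - -], [E → . e -] }  — shift
  I2: { [B' → B .] }  — accept
  I3: { [E → , . , e], [E → , . E B], [E → . , , e], [E → . , E B], [E → . / - -], [E → . e -] }  — shift
  I4: { [E → / . - -] }  — shift
  I5: { [B → - E .] }  — reduce
  I6: { [E → e . -] }  — shift
  I7: { [E → e - .] }  — reduce
  I8: { [E → / - . -] }  — shift
  I9: { [E → / - - .] }  — reduce
  I10: { [E → , , . e], [E → , . , e], [E → , . E B], [E → . , , e], [E → . , E B], [E → . / - -], [E → . e -] }  — shift
  I11: { [B → . - E], [E → , E . B] }  — shift
  I12: { [E → , E B .] }  — reduce
  I13: { [E → , , e .], [E → e . -] }  — shift, reduce

I13 contains reduce item [E → , , e .] and shift item [E → e . -] — shift-reduce conflict.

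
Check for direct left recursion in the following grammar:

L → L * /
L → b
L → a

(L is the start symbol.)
Yes, L is left-recursive

L → L * /: LEFT RECURSIVE (starts with L)
L → b: starts with b
L → a: starts with a

The grammar has direct left recursion on: L.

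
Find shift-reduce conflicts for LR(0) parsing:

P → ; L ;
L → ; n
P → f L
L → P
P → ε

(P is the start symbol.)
Yes — I0: [P → .] vs [P → . ; L ;]; I1: [P → .] vs [L → . ; n]; I3: [P → .] vs [L → . ; n]; I4: [P → .] vs [L → . ; n]

A shift-reduce conflict occurs when an LR(0) state has both:
  - a complete (reduce) item [A → α .] (dot at the end), and
  - a shift item [B → β . c γ] (dot before a terminal).

Augment with P' → P and build the canonical LR(0) collection (I0 = CLOSURE({[P' → . P]}), then GOTO on every symbol after a dot until no new states appear). It has 10 states:
  I0: { [P → . ; L ;], [P → . f L], [P → .], [P' → . P] }  — shift, reduce
  I1: { [L → . ; n], [L → . P], [P → . ; L ;], [P → . f L], [P → .], [P → ; . L ;] }  — shift, reduce
  I2: { [P' → P .] }  — accept
  I3: { [L → . ; n], [L → . P], [P → . ; L ;], [P → . f L], [P → .], [P → f . L] }  — shift, reduce
  I4: { [L → . ; n], [L → . P], [L → ; . n], [P → . ; L ;], [P → . f L], [P → .], [P → ; . L ;] }  — shift, reduce
  I5: { [P → f L .] }  — reduce
  I6: { [L → P .] }  — reduce
  I7: { [P → ; L . ;] }  — shift
  I8: { [L → ; n .] }  — reduce
  I9: { [P → ; L ; .] }  — reduce

I0 contains reduce item [P → .] and shift items [P → . ; L ;], [P → . f L] — shift-reduce conflict.
I1 contains reduce item [P → .] and shift items [L → . ; n], [P → . ; L ;], [P → . f L] — shift-reduce conflict.
I3 contains reduce item [P → .] and shift items [L → . ; n], [P → . ; L ;], [P → . f L] — shift-reduce conflict.
I4 contains reduce item [P → .] and shift items [L → . ; n], [L → ; . n], [P → . ; L ;], [P → . f L] — shift-reduce conflict.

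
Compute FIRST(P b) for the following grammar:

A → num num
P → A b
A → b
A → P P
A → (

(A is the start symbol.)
FIRST sets of the non-terminals involved (from the grammar, by fixed-point iteration):
  FIRST(P) = { '(', 'b', 'num' }

To compute FIRST(P b), process the symbols left to right:
Symbol P is a non-terminal. Add FIRST(P) \ {ε} = { '(', 'b', 'num' }
P is not nullable (ε ∉ FIRST(P)), so stop here.
FIRST(P b) = { '(', 'b', 'num' }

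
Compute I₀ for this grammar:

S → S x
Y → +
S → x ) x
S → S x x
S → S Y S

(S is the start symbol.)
{ [S → . S Y S], [S → . S x x], [S → . S x], [S → . x ) x], [S' → . S] }

First, augment the grammar with S' → S
I₀ = CLOSURE({ [S' → . S] }):
  [S' → . S] has the dot before S: add [S → . S x], [S → . x ) x], [S → . S x x], [S → . S Y S]
No further items can be added.

I₀ = { [S → . S Y S], [S → . S x x], [S → . S x], [S → . x ) x], [S' → . S] }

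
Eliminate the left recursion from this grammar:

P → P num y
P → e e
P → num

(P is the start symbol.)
P is directly left-recursive. The standard transformation for
  A → A α₁ | ... | A α_m | β₁ | ... | β_n
is
  A  → β₁ A' | ... | β_n A'
  A' → α₁ A' | ... | α_m A' | ε

P → e e becomes P → e e P'
P → num becomes P → num P'
P → P num y becomes P' → num y P'
Add P' → ε

Resulting grammar:
P → e e P'
P → num P'
P' → num y P'
P' → ε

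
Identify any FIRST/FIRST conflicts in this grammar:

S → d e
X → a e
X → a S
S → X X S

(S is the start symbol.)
A FIRST/FIRST conflict occurs when two productions N → α and N → β for the same non-terminal have FIRST(α) ∩ FIRST(β) ≠ ∅ (with ε ∈ FIRST of a nullable right-hand side, so two nullable alternatives also conflict).

FIRST sets of the non-terminals at (or reachable through a nullable prefix from) the front of some alternative:
  FIRST(X) = { 'a' }

Productions for S:
  S → d e: FIRST = { 'd' }
  S → X X S: FIRST = { 'a' }
Productions for X:
  X → a e: FIRST = { 'a' }
  X → a S: FIRST = { 'a' }

Conflict for X: X → a e and X → a S
  Overlap: { 'a' }

Answer: Yes. X → a e / X → a S on { 'a' }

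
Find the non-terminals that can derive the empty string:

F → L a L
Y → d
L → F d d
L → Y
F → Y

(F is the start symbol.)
None

A non-terminal is nullable if it can derive ε (the empty string): either it has an ε-production, or it has a production whose right-hand side consists entirely of nullable non-terminals.

There are no ε-productions, so no non-terminal can derive ε.
No non-terminals are nullable.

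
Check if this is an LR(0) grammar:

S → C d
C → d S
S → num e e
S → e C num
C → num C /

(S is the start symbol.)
Yes, the grammar is LR(0)

A grammar is LR(0) if no state in the canonical LR(0) collection has:
  - both a shift item (dot before a terminal) and a complete item (shift-reduce conflict), or
  - two or more complete items (reduce-reduce conflict; the accept item [S' → S .] counts as a complete item here).

Augment with S' → S and build the canonical LR(0) collection (I0 = CLOSURE({[S' → . S]}), then GOTO on every symbol after a dot until no new states appear). It has 15 states:
  I0: { [C → . d S], [C → . num C /], [S → . C d], [S → . e C num], [S → . num e e], [S' → . S] }  — shift
  I1: { [S → C . d] }  — shift
  I2: { [S' → S .] }  — accept
  I3: { [C → . d S], [C → . num C /], [C → d . S], [S → . C d], [S → . e C num], [S → . num e e] }  — shift
  I4: { [C → . d S], [C → . num C /], [S → e . C num] }  — shift
  I5: { [C → . d S], [C → . num C /], [C → num . C /], [S → num . e e] }  — shift
  I6: { [C → num C . /] }  — shift
  I7: { [S → num e . e] }  — shift
  I8: { [C → . d S], [C → . num C /], [C → num . C /] }  — shift
  I9: { [S → num e e .] }  — reduce
  I10: { [C → num C / .] }  — reduce
  I11: { [S → e C . num] }  — shift
  I12: { [S → e C num .] }  — reduce
  I13: { [C → d S .] }  — reduce
  I14: { [S → C d .] }  — reduce

Every state is either a pure shift/goto state or contains exactly one complete item and nothing to shift — no conflicts. The grammar is LR(0).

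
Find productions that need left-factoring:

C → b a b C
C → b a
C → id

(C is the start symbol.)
Yes, C has productions with common prefix 'b a'

Left-factoring is needed when two productions for the same non-terminal
share a common prefix on the right-hand side.

Productions for C:
  C → b a b C
  C → b a
  C → id

Found common prefix 'b a' in productions for C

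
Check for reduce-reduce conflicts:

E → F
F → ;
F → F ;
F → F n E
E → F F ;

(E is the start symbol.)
Yes — I4: [F → ; .] vs [F → F ; .]; I8: [E → F F ; .] vs [F → F ; .]

Augment with E' → E and build the canonical LR(0) collection (I0 = CLOSURE({[E' → . E]}), then GOTO on every symbol after a dot until no new states appear). It has 9 states:
  I0: { [E → . F F ;], [E → . F], [E' → . E], [F → . ;], [F → . F ;], [F → . F n E] }  — shift
  I1: { [F → ; .] }  — reduce
  I2: { [E' → E .] }  — accept
  I3: { [E → F . F ;], [E → F .], [F → . ;], [F → . F ;], [F → . F n E], [F → F . ;], [F → F . n E] }  — shift, reduce
  I4: { [F → ; .], [F → F ; .] }  — 2 reduces
  I5: { [E → F F . ;], [F → F . ;], [F → F . n E] }  — shift
  I6: { [E → . F F ;], [E → . F], [F → . ;], [F → . F ;], [F → . F n E], [F → F n . E] }  — shift
  I7: { [F → F n E .] }  — reduce
  I8: { [E → F F ; .], [F → F ; .] }  — 2 reduces

I4 contains complete items [F → ; .], [F → F ; .] — reduce-reduce conflict.
I8 contains complete items [E → F F ; .], [F → F ; .] — reduce-reduce conflict.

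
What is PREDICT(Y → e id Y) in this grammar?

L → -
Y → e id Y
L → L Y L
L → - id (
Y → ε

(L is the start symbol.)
PREDICT(Y → e id Y) = (FIRST(RHS) \ {ε}) ∪ (FOLLOW(Y) if ε ∈ FIRST(RHS), i.e. RHS ⇒* ε)
FIRST(e id Y) = { 'e' }
ε ∉ FIRST(e id Y), so FOLLOW(Y) is not added.
PREDICT(Y → e id Y) = { 'e' }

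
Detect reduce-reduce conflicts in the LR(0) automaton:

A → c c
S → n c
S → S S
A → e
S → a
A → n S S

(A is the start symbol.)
A reduce-reduce conflict occurs when an LR(0) state has two complete items [A → α .] and [B → β .] — both call for a reduction, and with no lookahead the parser cannot choose between them.

Augment with A' → A and build the canonical LR(0) collection (I0 = CLOSURE({[A' → . A]}), then GOTO on every symbol after a dot until no new states appear). It has 12 states:
  I0: { [A → . c c], [A → . e], [A → . n S S], [A' → . A] }  — shift
  I1: { [A' → A .] }  — accept
  I2: { [A → c . c] }  — shift
  I3: { [A → e .] }  — reduce
  I4: { [A → n . S S], [S → . S S], [S → . a], [S → . n c] }  — shift
  I5: { [A → n S . S], [S → . S S], [S → . a], [S → . n c], [S → S . S] }  — shift
  I6: { [S → a .] }  — reduce
  I7: { [S → n . c] }  — shift
  I8: { [S → n c .] }  — reduce
  I9: { [A → n S S .], [S → . S S], [S → . a], [S → . n c], [S → S . S], [S → S S .] }  — shift, 2 reduces
  I10: { [S → . S S], [S → . a], [S → . n c], [S → S . S], [S → S S .] }  — shift, reduce
  I11: { [A → c c .] }  — reduce

I9 contains complete items [A → n S S .], [S → S S .] — reduce-reduce conflict.

Answer: Yes — I9: [A → n S S .] vs [S → S S .]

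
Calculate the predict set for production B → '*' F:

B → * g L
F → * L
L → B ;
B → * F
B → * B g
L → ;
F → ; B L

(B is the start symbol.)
PREDICT(B → '*' F) = (FIRST(RHS) \ {ε}) ∪ (FOLLOW(B) if ε ∈ FIRST(RHS), i.e. RHS ⇒* ε)
FIRST('*' F) = { '*' }
ε ∉ FIRST('*' F), so FOLLOW(B) is not added.
PREDICT(B → '*' F) = { '*' }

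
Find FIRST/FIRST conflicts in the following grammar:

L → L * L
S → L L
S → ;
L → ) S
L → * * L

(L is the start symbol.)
FIRST sets of the non-terminals at (or reachable through a nullable prefix from) the front of some alternative:
  FIRST(L) = { ')', '*' }

Productions for L:
  L → L * L: FIRST = { ')', '*' }
  L → ) S: FIRST = { ')' }
  L → * * L: FIRST = { '*' }
Productions for S:
  S → L L: FIRST = { ')', '*' }
  S → ;: FIRST = { ';' }

Conflict for L: L → L * L and L → ) S
  Overlap: { ')' }
Conflict for L: L → L * L and L → * * L
  Overlap: { '*' }

Answer: Yes. L → L '*' L / L → ')' S on { ')' }; L → L '*' L / L → '*' '*' L on { '*' }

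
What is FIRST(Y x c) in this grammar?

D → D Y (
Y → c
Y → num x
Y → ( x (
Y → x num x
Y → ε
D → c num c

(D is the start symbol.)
FIRST sets of the non-terminals involved (from the grammar, by fixed-point iteration):
  FIRST(Y) = { '(', 'c', 'num', 'x', ε }

To compute FIRST(Y x c), process the symbols left to right:
Symbol Y is a non-terminal. Add FIRST(Y) \ {ε} = { '(', 'c', 'num', 'x' }
Y is nullable (ε ∈ FIRST(Y)), continue to the next symbol.
Symbol x is a terminal. Add 'x' and stop.
FIRST(Y x c) = { '(', 'c', 'num', 'x' }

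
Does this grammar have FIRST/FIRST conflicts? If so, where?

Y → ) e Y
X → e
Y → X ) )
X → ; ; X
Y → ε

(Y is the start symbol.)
FIRST sets of the non-terminals at (or reachable through a nullable prefix from) the front of some alternative:
  FIRST(X) = { ';', 'e' }

Productions for Y:
  Y → ) e Y: FIRST = { ')' }
  Y → X ) ): FIRST = { ';', 'e' }
  Y → ε: FIRST = { ε }
Productions for X:
  X → e: FIRST = { 'e' }
  X → ; ; X: FIRST = { ';' }

All alternatives of each non-terminal have pairwise disjoint FIRST sets.

Answer: No FIRST/FIRST conflicts.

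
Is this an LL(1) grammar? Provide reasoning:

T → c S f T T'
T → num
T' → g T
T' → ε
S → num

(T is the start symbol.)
No. Predict set conflict for T': { 'g' }

A grammar is LL(1) if for each non-terminal N with multiple productions, the predict sets of those productions are pairwise disjoint, where PREDICT(N → α) = (FIRST(α) \ {ε}) ∪ (FOLLOW(N) if α ⇒* ε).

Relevant sets:
  FOLLOW(T') = { $, 'g' }

For T:
  PREDICT(T → c S f T T') = { 'c' }
  PREDICT(T → num) = { 'num' }
For T':
  PREDICT(T' → g T) = { 'g' }
  PREDICT(T' → ε) = { $, 'g' }
S has a single production, so nothing to check there.

Conflict found: Predict set conflict for T': { 'g' }
The grammar is NOT LL(1).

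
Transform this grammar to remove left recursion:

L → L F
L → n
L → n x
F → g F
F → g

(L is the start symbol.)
L is directly left-recursive. The standard transformation for
  A → A α₁ | ... | A α_m | β₁ | ... | β_n
is
  A  → β₁ A' | ... | β_n A'
  A' → α₁ A' | ... | α_m A' | ε

L → n becomes L → n L'
L → n x becomes L → n x L'
L → L F becomes L' → F L'
Add L' → ε

Productions for other non-terminals are unchanged:
  F → g F
  F → g

Resulting grammar:
L → n L'
L → n x L'
L' → F L'
L' → ε
F → g F
F → g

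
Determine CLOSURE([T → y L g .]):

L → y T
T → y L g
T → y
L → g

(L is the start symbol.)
{ [T → y L g .] }

To compute CLOSURE, for each item [A → α.Bβ] where B is a non-terminal, add [B → .γ] for all productions B → γ; repeat for the newly added items until nothing changes.

Start with: [T → y L g .]
The dot is at the end, so nothing is added.

CLOSURE = { [T → y L g .] }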